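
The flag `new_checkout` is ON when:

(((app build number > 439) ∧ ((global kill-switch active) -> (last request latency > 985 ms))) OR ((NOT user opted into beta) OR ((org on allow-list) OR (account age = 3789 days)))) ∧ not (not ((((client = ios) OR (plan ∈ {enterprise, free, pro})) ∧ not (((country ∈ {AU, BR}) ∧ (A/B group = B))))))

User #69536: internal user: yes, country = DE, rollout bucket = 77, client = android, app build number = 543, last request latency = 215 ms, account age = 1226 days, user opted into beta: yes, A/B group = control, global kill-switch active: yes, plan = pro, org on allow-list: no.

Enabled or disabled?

Disabled

Atomic conditions:
  app build number > 439: 543 > 439 is true
  global kill-switch active: yes → true
  last request latency > 985 ms: 215 > 985 is false
  NOT user opted into beta: yes → false
  org on allow-list: no → false
  account age = 3789 days: 1226 == 3789 is false
  client = ios: android == ios is false
  plan ∈ {enterprise, free, pro}: pro is in the set → true
  country ∈ {AU, BR}: DE is not in the set → false
  A/B group = B: control == B is false
Combine:
[1.1.2] true → false = false
[1.1] true AND false = false
[1.2.2] false OR false = false
[1.2] false OR false = false
[1] false OR false = false
[2.1.1.1] false OR true = true
[2.1.1.2.1] false AND false = false
[2.1.1.2] NOT false = true
[2.1.1] true AND true = true
[2.1] NOT true = false
[2] NOT false = true
[root] false AND true = false
Overall: false → disabled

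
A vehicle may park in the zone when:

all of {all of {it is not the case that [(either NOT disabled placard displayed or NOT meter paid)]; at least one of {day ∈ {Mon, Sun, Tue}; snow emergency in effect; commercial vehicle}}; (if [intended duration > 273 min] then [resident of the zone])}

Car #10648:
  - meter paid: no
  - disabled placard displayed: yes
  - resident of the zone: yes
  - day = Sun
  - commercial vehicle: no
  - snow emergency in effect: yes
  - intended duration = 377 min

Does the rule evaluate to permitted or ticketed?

Ticketed

Atomic conditions:
  NOT disabled placard displayed: yes → false
  NOT meter paid: no → true
  day ∈ {Mon, Sun, Tue}: Sun is in the set → true
  snow emergency in effect: yes → true
  commercial vehicle: no → false
  intended duration > 273 min: 377 > 273 is true
  resident of the zone: yes → true
Combine:
[1.1.1] false OR true = true
[1.1] NOT true = false
[1.2] true OR true OR false = true
[1] false AND true = false
[2] true → true = true
[root] false AND true = false
Overall: false → ticketed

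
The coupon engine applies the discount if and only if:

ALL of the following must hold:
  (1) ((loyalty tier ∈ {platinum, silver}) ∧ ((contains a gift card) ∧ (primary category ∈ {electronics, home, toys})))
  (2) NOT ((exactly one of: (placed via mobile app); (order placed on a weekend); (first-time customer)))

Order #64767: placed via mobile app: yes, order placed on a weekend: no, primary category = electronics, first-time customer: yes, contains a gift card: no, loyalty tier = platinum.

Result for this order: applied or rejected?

Rejected

Atomic conditions:
  loyalty tier ∈ {platinum, silver}: platinum is in the set → true
  contains a gift card: no → false
  primary category ∈ {electronics, home, toys}: electronics is in the set → true
  placed via mobile app: yes → true
  order placed on a weekend: no → false
  first-time customer: yes → true
Combine:
[1.2] false AND true = false
[1] true AND false = false
[2.1] exactly-one(true, false, true) = false
[2] NOT false = true
[root] false AND true = false
Overall: false → rejected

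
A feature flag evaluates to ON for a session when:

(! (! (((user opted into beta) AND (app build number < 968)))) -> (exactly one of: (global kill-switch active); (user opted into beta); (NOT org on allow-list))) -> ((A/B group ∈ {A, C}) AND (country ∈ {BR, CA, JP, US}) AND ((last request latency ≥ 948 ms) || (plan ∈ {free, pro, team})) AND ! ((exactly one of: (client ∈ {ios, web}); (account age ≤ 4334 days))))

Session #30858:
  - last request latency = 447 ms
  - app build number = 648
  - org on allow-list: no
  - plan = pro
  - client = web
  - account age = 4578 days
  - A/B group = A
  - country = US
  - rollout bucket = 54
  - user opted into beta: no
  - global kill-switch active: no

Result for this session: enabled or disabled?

Atomic conditions:
  user opted into beta: no → false
  app build number < 968: 648 < 968 is true
  global kill-switch active: no → false
  NOT org on allow-list: no → true
  A/B group ∈ {A, C}: A is in the set → true
  country ∈ {BR, CA, JP, US}: US is in the set → true
  last request latency ≥ 948 ms: 447 ≥ 948 is false
  plan ∈ {free, pro, team}: pro is in the set → true
  client ∈ {ios, web}: web is in the set → true
  account age ≤ 4334 days: 4578 ≤ 4334 is false
Combine:
[1.1.1.1] false AND true = false
[1.1.1] NOT false = true
[1.1] NOT true = false
[1.2] exactly-one(false, false, true) = true
[1] false → true (antecedent false ⇒ implication holds) = true
[2.3] false OR true = true
[2.4.1] exactly-one(true, false) = true
[2.4] NOT true = false
[2] true AND true AND true AND false = false
[root] true → false = false
Overall: false → disabled

Disabled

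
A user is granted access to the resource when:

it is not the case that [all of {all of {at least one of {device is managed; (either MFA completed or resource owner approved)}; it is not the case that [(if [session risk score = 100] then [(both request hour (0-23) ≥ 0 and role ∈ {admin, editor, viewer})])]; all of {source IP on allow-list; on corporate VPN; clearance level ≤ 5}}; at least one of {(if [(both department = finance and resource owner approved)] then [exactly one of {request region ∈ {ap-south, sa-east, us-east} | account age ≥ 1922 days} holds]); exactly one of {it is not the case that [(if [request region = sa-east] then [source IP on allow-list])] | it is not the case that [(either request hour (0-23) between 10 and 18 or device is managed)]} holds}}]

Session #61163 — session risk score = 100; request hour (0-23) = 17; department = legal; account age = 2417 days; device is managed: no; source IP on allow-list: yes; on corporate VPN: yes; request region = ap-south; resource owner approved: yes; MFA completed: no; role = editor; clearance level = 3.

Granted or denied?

Atomic conditions:
  device is managed: no → false
  MFA completed: no → false
  resource owner approved: yes → true
  session risk score = 100: 100 == 100 is true
  request hour (0-23) ≥ 0: 17 ≥ 0 is true
  role ∈ {admin, editor, viewer}: editor is in the set → true
  source IP on allow-list: yes → true
  on corporate VPN: yes → true
  clearance level ≤ 5: 3 ≤ 5 is true
  department = finance: legal == finance is false
  request region ∈ {ap-south, sa-east, us-east}: ap-south is in the set → true
  account age ≥ 1922 days: 2417 ≥ 1922 is true
  request region = sa-east: ap-south == sa-east is false
  request hour (0-23) between 10 and 18: 17 in [10, 18] is true
Combine:
[1.1.1.2] false OR true = true
[1.1.1] false OR true = true
[1.1.2.1.2] true AND true = true
[1.1.2.1] true → true = true
[1.1.2] NOT true = false
[1.1.3] true AND true AND true = true
[1.1] true AND false AND true = false
[1.2.1.1] false AND true = false
[1.2.1.2] exactly-one(true, true) = false
[1.2.1] false → false (antecedent false ⇒ implication holds) = true
[1.2.2.1.1] false → true (antecedent false ⇒ implication holds) = true
[1.2.2.1] NOT true = false
[1.2.2.2.1] true OR false = true
[1.2.2.2] NOT true = false
[1.2.2] exactly-one(false, false) = false
[1.2] true OR false = true
[1] false AND true = false
[root] NOT false = true
Overall: true → granted

Granted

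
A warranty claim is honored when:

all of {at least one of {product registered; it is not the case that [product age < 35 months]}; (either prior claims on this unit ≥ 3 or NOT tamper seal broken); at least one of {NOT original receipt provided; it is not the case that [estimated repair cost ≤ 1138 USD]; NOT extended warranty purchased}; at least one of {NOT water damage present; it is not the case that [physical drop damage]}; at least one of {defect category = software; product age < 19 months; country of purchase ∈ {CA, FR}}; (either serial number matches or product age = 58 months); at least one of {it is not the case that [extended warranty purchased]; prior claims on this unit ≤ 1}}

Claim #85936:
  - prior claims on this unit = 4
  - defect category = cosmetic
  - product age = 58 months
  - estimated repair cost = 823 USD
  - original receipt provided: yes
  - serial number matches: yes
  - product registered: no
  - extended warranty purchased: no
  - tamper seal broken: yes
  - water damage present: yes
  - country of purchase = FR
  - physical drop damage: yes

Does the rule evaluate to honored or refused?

Atomic conditions:
  product registered: no → false
  product age < 35 months: 58 < 35 is false
  prior claims on this unit ≥ 3: 4 ≥ 3 is true
  NOT tamper seal broken: yes → false
  NOT original receipt provided: yes → false
  estimated repair cost ≤ 1138 USD: 823 ≤ 1138 is true
  NOT extended warranty purchased: no → true
  NOT water damage present: yes → false
  physical drop damage: yes → true
  defect category = software: cosmetic == software is false
  product age < 19 months: 58 < 19 is false
  country of purchase ∈ {CA, FR}: FR is in the set → true
  serial number matches: yes → true
  product age = 58 months: 58 == 58 is true
  extended warranty purchased: no → false
  prior claims on this unit ≤ 1: 4 ≤ 1 is false
Combine:
[1.2] NOT false = true
[1] false OR true = true
[2] true OR false = true
[3.2] NOT true = false
[3] false OR false OR true = true
[4.2] NOT true = false
[4] false OR false = false
[5] false OR false OR true = true
[6] true OR true = true
[7.1] NOT false = true
[7] true OR false = true
[root] true AND true AND true AND false AND true AND true AND true = false
Overall: false → refused

Refused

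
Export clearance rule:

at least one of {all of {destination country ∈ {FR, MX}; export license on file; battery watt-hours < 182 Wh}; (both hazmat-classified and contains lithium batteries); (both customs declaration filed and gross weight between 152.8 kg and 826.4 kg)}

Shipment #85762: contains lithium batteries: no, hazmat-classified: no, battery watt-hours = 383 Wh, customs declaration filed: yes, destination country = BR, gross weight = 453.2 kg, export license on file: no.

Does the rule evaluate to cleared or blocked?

Atomic conditions:
  destination country ∈ {FR, MX}: BR is not in the set → false
  export license on file: no → false
  battery watt-hours < 182 Wh: 383 < 182 is false
  hazmat-classified: no → false
  contains lithium batteries: no → false
  customs declaration filed: yes → true
  gross weight between 152.8 kg and 826.4 kg: 453.2 in [152.8, 826.4] is true
Combine:
[1] false AND false AND false = false
[2] false AND false = false
[3] true AND true = true
[root] false OR false OR true = true
Overall: true → cleared

Cleared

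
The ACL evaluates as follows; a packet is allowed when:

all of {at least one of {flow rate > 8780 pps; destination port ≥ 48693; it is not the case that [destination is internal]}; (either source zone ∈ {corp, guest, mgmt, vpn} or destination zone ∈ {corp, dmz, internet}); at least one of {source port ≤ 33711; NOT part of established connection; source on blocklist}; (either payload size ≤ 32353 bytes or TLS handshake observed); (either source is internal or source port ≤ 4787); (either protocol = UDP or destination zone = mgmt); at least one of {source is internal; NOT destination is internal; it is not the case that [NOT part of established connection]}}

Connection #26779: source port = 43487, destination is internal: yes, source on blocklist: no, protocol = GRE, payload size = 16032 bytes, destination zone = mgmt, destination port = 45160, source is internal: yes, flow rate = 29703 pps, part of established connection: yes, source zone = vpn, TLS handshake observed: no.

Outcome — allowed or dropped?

Dropped

Atomic conditions:
  flow rate > 8780 pps: 29703 > 8780 is true
  destination port ≥ 48693: 45160 ≥ 48693 is false
  destination is internal: yes → true
  source zone ∈ {corp, guest, mgmt, vpn}: vpn is in the set → true
  destination zone ∈ {corp, dmz, internet}: mgmt is not in the set → false
  source port ≤ 33711: 43487 ≤ 33711 is false
  NOT part of established connection: yes → false
  source on blocklist: no → false
  payload size ≤ 32353 bytes: 16032 ≤ 32353 is true
  TLS handshake observed: no → false
  source is internal: yes → true
  source port ≤ 4787: 43487 ≤ 4787 is false
  protocol = UDP: GRE == UDP is false
  destination zone = mgmt: mgmt == mgmt is true
  NOT destination is internal: yes → false
Combine:
[1.3] NOT true = false
[1] true OR false OR false = true
[2] true OR false = true
[3] false OR false OR false = false
[4] true OR false = true
[5] true OR false = true
[6] false OR true = true
[7.3] NOT false = true
[7] true OR false OR true = true
[root] true AND true AND false AND true AND true AND true AND true = false
Overall: false → dropped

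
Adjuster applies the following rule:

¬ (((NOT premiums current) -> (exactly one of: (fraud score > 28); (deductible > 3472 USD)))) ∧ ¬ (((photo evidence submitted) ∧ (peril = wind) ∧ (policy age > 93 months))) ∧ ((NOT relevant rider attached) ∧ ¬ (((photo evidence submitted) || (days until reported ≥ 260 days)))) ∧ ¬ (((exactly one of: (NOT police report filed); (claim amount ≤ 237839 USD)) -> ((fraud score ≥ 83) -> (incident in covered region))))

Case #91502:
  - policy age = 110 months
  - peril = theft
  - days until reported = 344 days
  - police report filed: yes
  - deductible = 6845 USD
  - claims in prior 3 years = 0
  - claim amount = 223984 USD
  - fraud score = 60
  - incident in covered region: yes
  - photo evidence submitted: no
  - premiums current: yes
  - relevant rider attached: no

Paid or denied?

Atomic conditions:
  NOT premiums current: yes → false
  fraud score > 28: 60 > 28 is true
  deductible > 3472 USD: 6845 > 3472 is true
  photo evidence submitted: no → false
  peril = wind: theft == wind is false
  policy age > 93 months: 110 > 93 is true
  NOT relevant rider attached: no → true
  days until reported ≥ 260 days: 344 ≥ 260 is true
  NOT police report filed: yes → false
  claim amount ≤ 237839 USD: 223984 ≤ 237839 is true
  fraud score ≥ 83: 60 ≥ 83 is false
  incident in covered region: yes → true
Combine:
[1.1.2] exactly-one(true, true) = false
[1.1] false → false (antecedent false ⇒ implication holds) = true
[1] NOT true = false
[2.1] false AND false AND true = false
[2] NOT false = true
[3.2.1] false OR true = true
[3.2] NOT true = false
[3] true AND false = false
[4.1.1] exactly-one(false, true) = true
[4.1.2] false → true (antecedent false ⇒ implication holds) = true
[4.1] true → true = true
[4] NOT true = false
[root] false AND true AND false AND false = false
Overall: false → denied

Denied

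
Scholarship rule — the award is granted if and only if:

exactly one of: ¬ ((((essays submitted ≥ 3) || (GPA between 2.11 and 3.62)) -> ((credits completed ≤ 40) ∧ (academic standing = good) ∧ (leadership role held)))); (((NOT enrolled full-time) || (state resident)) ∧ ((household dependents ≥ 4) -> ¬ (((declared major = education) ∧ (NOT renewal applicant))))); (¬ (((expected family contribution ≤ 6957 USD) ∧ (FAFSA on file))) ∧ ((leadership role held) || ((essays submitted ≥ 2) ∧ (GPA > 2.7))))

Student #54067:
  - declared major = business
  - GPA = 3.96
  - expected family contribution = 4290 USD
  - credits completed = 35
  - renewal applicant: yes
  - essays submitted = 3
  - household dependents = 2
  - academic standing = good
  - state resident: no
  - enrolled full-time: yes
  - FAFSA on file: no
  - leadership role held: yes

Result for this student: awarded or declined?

Awarded

Atomic conditions:
  essays submitted ≥ 3: 3 ≥ 3 is true
  GPA between 2.11 and 3.62: 3.96 in [2.11, 3.62] is false
  credits completed ≤ 40: 35 ≤ 40 is true
  academic standing = good: good == good is true
  leadership role held: yes → true
  NOT enrolled full-time: yes → false
  state resident: no → false
  household dependents ≥ 4: 2 ≥ 4 is false
  declared major = education: business == education is false
  NOT renewal applicant: yes → false
  expected family contribution ≤ 6957 USD: 4290 ≤ 6957 is true
  FAFSA on file: no → false
  essays submitted ≥ 2: 3 ≥ 2 is true
  GPA > 2.7: 3.96 > 2.7 is true
Combine:
[1.1.1] true OR false = true
[1.1.2] true AND true AND true = true
[1.1] true → true = true
[1] NOT true = false
[2.1] false OR false = false
[2.2.2.1] false AND false = false
[2.2.2] NOT false = true
[2.2] false → true (antecedent false ⇒ implication holds) = true
[2] false AND true = false
[3.1.1] true AND false = false
[3.1] NOT false = true
[3.2.2] true AND true = true
[3.2] true OR true = true
[3] true AND true = true
[root] exactly-one(false, false, true) = true
Overall: true → awarded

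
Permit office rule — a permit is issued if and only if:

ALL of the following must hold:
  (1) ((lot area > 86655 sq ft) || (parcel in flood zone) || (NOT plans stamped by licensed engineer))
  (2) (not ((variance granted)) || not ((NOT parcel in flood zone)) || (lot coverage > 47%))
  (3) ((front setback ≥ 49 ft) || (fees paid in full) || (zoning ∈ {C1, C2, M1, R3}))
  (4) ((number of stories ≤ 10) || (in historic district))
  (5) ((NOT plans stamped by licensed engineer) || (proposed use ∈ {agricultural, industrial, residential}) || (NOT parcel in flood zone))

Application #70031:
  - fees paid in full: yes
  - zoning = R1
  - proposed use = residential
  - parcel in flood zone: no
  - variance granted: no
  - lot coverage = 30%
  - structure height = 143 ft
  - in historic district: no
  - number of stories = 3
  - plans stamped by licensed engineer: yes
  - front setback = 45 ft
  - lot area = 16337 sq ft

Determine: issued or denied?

Denied

Atomic conditions:
  lot area > 86655 sq ft: 16337 > 86655 is false
  parcel in flood zone: no → false
  NOT plans stamped by licensed engineer: yes → false
  variance granted: no → false
  NOT parcel in flood zone: no → true
  lot coverage > 47%: 30 > 47 is false
  front setback ≥ 49 ft: 45 ≥ 49 is false
  fees paid in full: yes → true
  zoning ∈ {C1, C2, M1, R3}: R1 is not in the set → false
  number of stories ≤ 10: 3 ≤ 10 is true
  in historic district: no → false
  proposed use ∈ {agricultural, industrial, residential}: residential is in the set → true
Combine:
[1] false OR false OR false = false
[2.1] NOT false = true
[2.2] NOT true = false
[2] true OR false OR false = true
[3] false OR true OR false = true
[4] true OR false = true
[5] false OR true OR true = true
[root] false AND true AND true AND true AND true = false
Overall: false → denied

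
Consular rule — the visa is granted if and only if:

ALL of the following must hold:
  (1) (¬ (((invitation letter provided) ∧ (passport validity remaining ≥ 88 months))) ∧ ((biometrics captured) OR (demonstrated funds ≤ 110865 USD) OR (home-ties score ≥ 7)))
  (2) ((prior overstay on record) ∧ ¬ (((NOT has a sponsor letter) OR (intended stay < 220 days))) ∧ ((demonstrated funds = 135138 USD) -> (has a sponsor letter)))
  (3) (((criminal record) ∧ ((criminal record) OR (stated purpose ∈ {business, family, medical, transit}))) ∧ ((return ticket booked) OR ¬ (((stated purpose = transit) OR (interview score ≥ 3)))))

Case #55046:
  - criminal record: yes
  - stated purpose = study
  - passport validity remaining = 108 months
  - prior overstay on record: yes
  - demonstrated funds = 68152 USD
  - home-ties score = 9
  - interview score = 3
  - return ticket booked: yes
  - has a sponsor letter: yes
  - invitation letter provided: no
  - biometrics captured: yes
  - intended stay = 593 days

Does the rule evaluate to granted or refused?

Atomic conditions:
  invitation letter provided: no → false
  passport validity remaining ≥ 88 months: 108 ≥ 88 is true
  biometrics captured: yes → true
  demonstrated funds ≤ 110865 USD: 68152 ≤ 110865 is true
  home-ties score ≥ 7: 9 ≥ 7 is true
  prior overstay on record: yes → true
  NOT has a sponsor letter: yes → false
  intended stay < 220 days: 593 < 220 is false
  demonstrated funds = 135138 USD: 68152 == 135138 is false
  has a sponsor letter: yes → true
  criminal record: yes → true
  stated purpose ∈ {business, family, medical, transit}: study is not in the set → false
  return ticket booked: yes → true
  stated purpose = transit: study == transit is false
  interview score ≥ 3: 3 ≥ 3 is true
Combine:
[1.1.1] false AND true = false
[1.1] NOT false = true
[1.2] true OR true OR true = true
[1] true AND true = true
[2.2.1] false OR false = false
[2.2] NOT false = true
[2.3] false → true (antecedent false ⇒ implication holds) = true
[2] true AND true AND true = true
[3.1.2] true OR false = true
[3.1] true AND true = true
[3.2.2.1] false OR true = true
[3.2.2] NOT true = false
[3.2] true OR false = true
[3] true AND true = true
[root] true AND true AND true = true
Overall: true → granted

Granted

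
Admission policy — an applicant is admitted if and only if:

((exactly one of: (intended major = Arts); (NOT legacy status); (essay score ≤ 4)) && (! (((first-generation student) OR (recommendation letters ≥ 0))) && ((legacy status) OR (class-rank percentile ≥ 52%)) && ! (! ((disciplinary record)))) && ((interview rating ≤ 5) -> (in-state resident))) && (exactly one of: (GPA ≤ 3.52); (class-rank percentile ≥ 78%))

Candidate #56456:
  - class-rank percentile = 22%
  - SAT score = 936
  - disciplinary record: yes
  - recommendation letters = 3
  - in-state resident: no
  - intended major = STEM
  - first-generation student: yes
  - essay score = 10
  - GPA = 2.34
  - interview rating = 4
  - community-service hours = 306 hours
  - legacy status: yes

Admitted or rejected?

Rejected

Atomic conditions:
  intended major = Arts: STEM == Arts is false
  NOT legacy status: yes → false
  essay score ≤ 4: 10 ≤ 4 is false
  first-generation student: yes → true
  recommendation letters ≥ 0: 3 ≥ 0 is true
  legacy status: yes → true
  class-rank percentile ≥ 52%: 22 ≥ 52 is false
  disciplinary record: yes → true
  interview rating ≤ 5: 4 ≤ 5 is true
  in-state resident: no → false
  GPA ≤ 3.52: 2.34 ≤ 3.52 is true
  class-rank percentile ≥ 78%: 22 ≥ 78 is false
Combine:
[1.1] exactly-one(false, false, false) = false
[1.2.1.1] true OR true = true
[1.2.1] NOT true = false
[1.2.2] true OR false = true
[1.2.3.1] NOT true = false
[1.2.3] NOT false = true
[1.2] false AND true AND true = false
[1.3] true → false = false
[1] false AND false AND false = false
[2] exactly-one(true, false) = true
[root] false AND true = false
Overall: false → rejected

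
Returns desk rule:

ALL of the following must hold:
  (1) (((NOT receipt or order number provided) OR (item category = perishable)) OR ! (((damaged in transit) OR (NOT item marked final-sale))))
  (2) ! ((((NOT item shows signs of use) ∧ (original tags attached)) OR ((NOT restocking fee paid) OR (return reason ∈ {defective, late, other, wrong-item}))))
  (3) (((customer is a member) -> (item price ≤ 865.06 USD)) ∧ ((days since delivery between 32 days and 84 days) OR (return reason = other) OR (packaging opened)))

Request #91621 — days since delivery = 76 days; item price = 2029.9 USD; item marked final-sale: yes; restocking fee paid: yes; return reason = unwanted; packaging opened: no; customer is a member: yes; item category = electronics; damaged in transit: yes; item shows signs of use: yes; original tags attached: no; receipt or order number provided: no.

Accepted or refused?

Atomic conditions:
  NOT receipt or order number provided: no → true
  item category = perishable: electronics == perishable is false
  damaged in transit: yes → true
  NOT item marked final-sale: yes → false
  NOT item shows signs of use: yes → false
  original tags attached: no → false
  NOT restocking fee paid: yes → false
  return reason ∈ {defective, late, other, wrong-item}: unwanted is not in the set → false
  customer is a member: yes → true
  item price ≤ 865.06 USD: 2029.9 ≤ 865.06 is false
  days since delivery between 32 days and 84 days: 76 in [32, 84] is true
  return reason = other: unwanted == other is false
  packaging opened: no → false
Combine:
[1.1] true OR false = true
[1.2.1] true OR false = true
[1.2] NOT true = false
[1] true OR false = true
[2.1.1] false AND false = false
[2.1.2] false OR false = false
[2.1] false OR false = false
[2] NOT false = true
[3.1] true → false = false
[3.2] true OR false OR false = true
[3] false AND true = false
[root] true AND true AND false = false
Overall: false → refused

Refused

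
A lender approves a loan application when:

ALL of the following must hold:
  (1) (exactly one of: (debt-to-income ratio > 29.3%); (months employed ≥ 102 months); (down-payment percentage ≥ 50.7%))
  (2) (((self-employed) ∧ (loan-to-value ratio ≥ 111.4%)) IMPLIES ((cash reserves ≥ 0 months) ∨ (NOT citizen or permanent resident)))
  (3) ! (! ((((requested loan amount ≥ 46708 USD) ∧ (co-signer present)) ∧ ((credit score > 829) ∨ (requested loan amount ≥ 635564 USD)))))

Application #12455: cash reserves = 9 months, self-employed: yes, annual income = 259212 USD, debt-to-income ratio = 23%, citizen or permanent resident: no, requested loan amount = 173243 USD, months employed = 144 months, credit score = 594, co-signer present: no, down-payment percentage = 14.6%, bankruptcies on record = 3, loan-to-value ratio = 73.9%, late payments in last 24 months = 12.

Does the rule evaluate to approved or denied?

Denied

Atomic conditions:
  debt-to-income ratio > 29.3%: 23 > 29.3 is false
  months employed ≥ 102 months: 144 ≥ 102 is true
  down-payment percentage ≥ 50.7%: 14.6 ≥ 50.7 is false
  self-employed: yes → true
  loan-to-value ratio ≥ 111.4%: 73.9 ≥ 111.4 is false
  cash reserves ≥ 0 months: 9 ≥ 0 is true
  NOT citizen or permanent resident: no → true
  requested loan amount ≥ 46708 USD: 173243 ≥ 46708 is true
  co-signer present: no → false
  credit score > 829: 594 > 829 is false
  requested loan amount ≥ 635564 USD: 173243 ≥ 635564 is false
Combine:
[1] exactly-one(false, true, false) = true
[2.1] true AND false = false
[2.2] true OR true = true
[2] false → true (antecedent false ⇒ implication holds) = true
[3.1.1.1] true AND false = false
[3.1.1.2] false OR false = false
[3.1.1] false AND false = false
[3.1] NOT false = true
[3] NOT true = false
[root] true AND true AND false = false
Overall: false → denied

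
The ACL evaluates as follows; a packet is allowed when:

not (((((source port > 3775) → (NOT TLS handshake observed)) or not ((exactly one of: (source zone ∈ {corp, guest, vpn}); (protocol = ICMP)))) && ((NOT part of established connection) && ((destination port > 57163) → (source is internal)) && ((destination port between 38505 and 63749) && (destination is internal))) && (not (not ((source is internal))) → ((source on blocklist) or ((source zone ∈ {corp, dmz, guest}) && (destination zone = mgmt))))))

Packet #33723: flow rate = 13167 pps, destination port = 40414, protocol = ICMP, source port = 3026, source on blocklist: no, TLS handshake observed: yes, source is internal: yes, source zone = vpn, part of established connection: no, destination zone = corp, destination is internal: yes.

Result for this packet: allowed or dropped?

Atomic conditions:
  source port > 3775: 3026 > 3775 is false
  NOT TLS handshake observed: yes → false
  source zone ∈ {corp, guest, vpn}: vpn is in the set → true
  protocol = ICMP: ICMP == ICMP is true
  NOT part of established connection: no → true
  destination port > 57163: 40414 > 57163 is false
  source is internal: yes → true
  destination port between 38505 and 63749: 40414 in [38505, 63749] is true
  destination is internal: yes → true
  source on blocklist: no → false
  source zone ∈ {corp, dmz, guest}: vpn is not in the set → false
  destination zone = mgmt: corp == mgmt is false
Combine:
[1.1.1] false → false (antecedent false ⇒ implication holds) = true
[1.1.2.1] exactly-one(true, true) = false
[1.1.2] NOT false = true
[1.1] true OR true = true
[1.2.2] false → true (antecedent false ⇒ implication holds) = true
[1.2.3] true AND true = true
[1.2] true AND true AND true = true
[1.3.1.1] NOT true = false
[1.3.1] NOT false = true
[1.3.2.2] false AND false = false
[1.3.2] false OR false = false
[1.3] true → false = false
[1] true AND true AND false = false
[root] NOT false = true
Overall: true → allowed

Allowed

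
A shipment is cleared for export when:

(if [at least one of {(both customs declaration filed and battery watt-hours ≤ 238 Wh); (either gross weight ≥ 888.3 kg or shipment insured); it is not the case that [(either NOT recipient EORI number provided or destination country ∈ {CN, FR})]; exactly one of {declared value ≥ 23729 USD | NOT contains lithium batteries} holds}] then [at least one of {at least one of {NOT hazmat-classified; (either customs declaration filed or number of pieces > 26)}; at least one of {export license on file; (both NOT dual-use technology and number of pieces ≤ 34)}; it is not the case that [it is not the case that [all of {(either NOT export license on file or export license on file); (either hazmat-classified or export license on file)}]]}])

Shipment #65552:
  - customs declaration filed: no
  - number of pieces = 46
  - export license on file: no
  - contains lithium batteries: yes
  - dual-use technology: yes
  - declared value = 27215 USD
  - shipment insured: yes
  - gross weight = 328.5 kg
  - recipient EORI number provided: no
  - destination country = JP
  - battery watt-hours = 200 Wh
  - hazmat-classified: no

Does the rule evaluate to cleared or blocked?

Cleared

Atomic conditions:
  customs declaration filed: no → false
  battery watt-hours ≤ 238 Wh: 200 ≤ 238 is true
  gross weight ≥ 888.3 kg: 328.5 ≥ 888.3 is false
  shipment insured: yes → true
  NOT recipient EORI number provided: no → true
  destination country ∈ {CN, FR}: JP is not in the set → false
  declared value ≥ 23729 USD: 27215 ≥ 23729 is true
  NOT contains lithium batteries: yes → false
  NOT hazmat-classified: no → true
  number of pieces > 26: 46 > 26 is true
  export license on file: no → false
  NOT dual-use technology: yes → false
  number of pieces ≤ 34: 46 ≤ 34 is false
  NOT export license on file: no → true
  hazmat-classified: no → false
Combine:
[1.1] false AND true = false
[1.2] false OR true = true
[1.3.1] true OR false = true
[1.3] NOT true = false
[1.4] exactly-one(true, false) = true
[1] false OR true OR false OR true = true
[2.1.2] false OR true = true
[2.1] true OR true = true
[2.2.2] false AND false = false
[2.2] false OR false = false
[2.3.1.1.1] true OR false = true
[2.3.1.1.2] false OR false = false
[2.3.1.1] true AND false = false
[2.3.1] NOT false = true
[2.3] NOT true = false
[2] true OR false OR false = true
[root] true → true = true
Overall: true → cleared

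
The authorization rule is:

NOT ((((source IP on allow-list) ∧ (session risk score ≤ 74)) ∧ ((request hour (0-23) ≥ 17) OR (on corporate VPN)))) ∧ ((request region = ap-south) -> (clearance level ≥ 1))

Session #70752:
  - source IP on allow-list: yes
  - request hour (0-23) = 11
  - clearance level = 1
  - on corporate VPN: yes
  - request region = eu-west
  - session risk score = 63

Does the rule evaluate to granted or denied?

Atomic conditions:
  source IP on allow-list: yes → true
  session risk score ≤ 74: 63 ≤ 74 is true
  request hour (0-23) ≥ 17: 11 ≥ 17 is false
  on corporate VPN: yes → true
  request region = ap-south: eu-west == ap-south is false
  clearance level ≥ 1: 1 ≥ 1 is true
Combine:
[1.1.1] true AND true = true
[1.1.2] false OR true = true
[1.1] true AND true = true
[1] NOT true = false
[2] false → true (antecedent false ⇒ implication holds) = true
[root] false AND true = false
Overall: false → denied

Denied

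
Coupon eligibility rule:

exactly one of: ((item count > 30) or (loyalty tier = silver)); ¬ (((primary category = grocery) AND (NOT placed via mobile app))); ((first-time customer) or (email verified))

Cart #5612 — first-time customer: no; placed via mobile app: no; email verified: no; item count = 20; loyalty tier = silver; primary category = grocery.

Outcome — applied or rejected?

Atomic conditions:
  item count > 30: 20 > 30 is false
  loyalty tier = silver: silver == silver is true
  primary category = grocery: grocery == grocery is true
  NOT placed via mobile app: no → true
  first-time customer: no → false
  email verified: no → false
Combine:
[1] false OR true = true
[2.1] true AND true = true
[2] NOT true = false
[3] false OR false = false
[root] exactly-one(true, false, false) = true
Overall: true → applied

Applied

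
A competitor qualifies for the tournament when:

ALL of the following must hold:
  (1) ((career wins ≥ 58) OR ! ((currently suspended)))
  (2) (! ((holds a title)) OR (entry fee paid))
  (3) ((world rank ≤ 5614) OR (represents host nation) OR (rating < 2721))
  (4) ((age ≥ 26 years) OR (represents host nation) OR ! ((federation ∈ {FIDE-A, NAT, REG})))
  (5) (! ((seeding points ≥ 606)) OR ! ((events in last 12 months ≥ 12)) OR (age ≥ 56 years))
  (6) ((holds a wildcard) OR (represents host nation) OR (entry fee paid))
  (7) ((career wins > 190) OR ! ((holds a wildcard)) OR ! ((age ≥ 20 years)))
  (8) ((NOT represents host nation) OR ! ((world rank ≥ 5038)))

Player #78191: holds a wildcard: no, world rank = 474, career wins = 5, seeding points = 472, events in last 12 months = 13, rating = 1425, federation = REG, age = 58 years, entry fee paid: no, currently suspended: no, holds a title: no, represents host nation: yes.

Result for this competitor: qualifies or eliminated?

Atomic conditions:
  career wins ≥ 58: 5 ≥ 58 is false
  currently suspended: no → false
  holds a title: no → false
  entry fee paid: no → false
  world rank ≤ 5614: 474 ≤ 5614 is true
  represents host nation: yes → true
  rating < 2721: 1425 < 2721 is true
  age ≥ 26 years: 58 ≥ 26 is true
  federation ∈ {FIDE-A, NAT, REG}: REG is in the set → true
  seeding points ≥ 606: 472 ≥ 606 is false
  events in last 12 months ≥ 12: 13 ≥ 12 is true
  age ≥ 56 years: 58 ≥ 56 is true
  holds a wildcard: no → false
  career wins > 190: 5 > 190 is false
  age ≥ 20 years: 58 ≥ 20 is true
  NOT represents host nation: yes → false
  world rank ≥ 5038: 474 ≥ 5038 is false
Combine:
[1.2] NOT false = true
[1] false OR true = true
[2.1] NOT false = true
[2] true OR false = true
[3] true OR true OR true = true
[4.3] NOT true = false
[4] true OR true OR false = true
[5.1] NOT false = true
[5.2] NOT true = false
[5] true OR false OR true = true
[6] false OR true OR false = true
[7.2] NOT false = true
[7.3] NOT true = false
[7] false OR true OR false = true
[8.2] NOT false = true
[8] false OR true = true
[root] true AND true AND true AND true AND true AND true AND true AND true = true
Overall: true → qualifies

Qualifies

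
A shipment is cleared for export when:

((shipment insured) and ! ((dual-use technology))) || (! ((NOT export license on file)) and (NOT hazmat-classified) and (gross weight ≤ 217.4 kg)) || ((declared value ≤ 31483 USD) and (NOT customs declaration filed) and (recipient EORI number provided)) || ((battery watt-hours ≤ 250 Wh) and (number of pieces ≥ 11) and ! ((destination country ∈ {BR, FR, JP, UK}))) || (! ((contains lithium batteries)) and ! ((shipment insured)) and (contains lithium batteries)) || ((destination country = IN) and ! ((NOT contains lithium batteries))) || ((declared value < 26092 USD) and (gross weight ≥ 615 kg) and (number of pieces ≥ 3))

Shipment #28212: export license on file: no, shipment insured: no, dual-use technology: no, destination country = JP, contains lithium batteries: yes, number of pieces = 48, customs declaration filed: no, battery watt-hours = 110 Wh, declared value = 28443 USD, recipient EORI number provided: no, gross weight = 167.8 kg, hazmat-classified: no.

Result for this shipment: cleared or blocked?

Blocked

Atomic conditions:
  shipment insured: no → false
  dual-use technology: no → false
  NOT export license on file: no → true
  NOT hazmat-classified: no → true
  gross weight ≤ 217.4 kg: 167.8 ≤ 217.4 is true
  declared value ≤ 31483 USD: 28443 ≤ 31483 is true
  NOT customs declaration filed: no → true
  recipient EORI number provided: no → false
  battery watt-hours ≤ 250 Wh: 110 ≤ 250 is true
  number of pieces ≥ 11: 48 ≥ 11 is true
  destination country ∈ {BR, FR, JP, UK}: JP is in the set → true
  contains lithium batteries: yes → true
  destination country = IN: JP == IN is false
  NOT contains lithium batteries: yes → false
  declared value < 26092 USD: 28443 < 26092 is false
  gross weight ≥ 615 kg: 167.8 ≥ 615 is false
  number of pieces ≥ 3: 48 ≥ 3 is true
Combine:
[1.2] NOT false = true
[1] false AND true = false
[2.1] NOT true = false
[2] false AND true AND true = false
[3] true AND true AND false = false
[4.3] NOT true = false
[4] true AND true AND false = false
[5.1] NOT true = false
[5.2] NOT false = true
[5] false AND true AND true = false
[6.2] NOT false = true
[6] false AND true = false
[7] false AND false AND true = false
[root] false OR false OR false OR false OR false OR false OR false = false
Overall: false → blocked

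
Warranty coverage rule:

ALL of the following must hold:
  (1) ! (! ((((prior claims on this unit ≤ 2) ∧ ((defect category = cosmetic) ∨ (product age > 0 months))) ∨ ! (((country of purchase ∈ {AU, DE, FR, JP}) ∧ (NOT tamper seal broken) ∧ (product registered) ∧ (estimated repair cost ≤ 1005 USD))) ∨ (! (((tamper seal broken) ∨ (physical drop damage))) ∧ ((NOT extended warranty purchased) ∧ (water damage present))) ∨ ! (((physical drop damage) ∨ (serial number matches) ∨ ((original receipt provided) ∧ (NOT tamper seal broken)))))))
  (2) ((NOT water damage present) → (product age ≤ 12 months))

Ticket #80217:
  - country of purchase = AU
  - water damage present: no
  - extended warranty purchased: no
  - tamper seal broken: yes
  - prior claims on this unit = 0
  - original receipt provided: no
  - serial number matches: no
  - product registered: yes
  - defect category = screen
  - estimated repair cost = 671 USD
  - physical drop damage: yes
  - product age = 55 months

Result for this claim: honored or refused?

Refused

Atomic conditions:
  prior claims on this unit ≤ 2: 0 ≤ 2 is true
  defect category = cosmetic: screen == cosmetic is false
  product age > 0 months: 55 > 0 is true
  country of purchase ∈ {AU, DE, FR, JP}: AU is in the set → true
  NOT tamper seal broken: yes → false
  product registered: yes → true
  estimated repair cost ≤ 1005 USD: 671 ≤ 1005 is true
  tamper seal broken: yes → true
  physical drop damage: yes → true
  NOT extended warranty purchased: no → true
  water damage present: no → false
  serial number matches: no → false
  original receipt provided: no → false
  NOT water damage present: no → true
  product age ≤ 12 months: 55 ≤ 12 is false
Combine:
[1.1.1.1.2] false OR true = true
[1.1.1.1] true AND true = true
[1.1.1.2.1] true AND false AND true AND true = false
[1.1.1.2] NOT false = true
[1.1.1.3.1.1] true OR true = true
[1.1.1.3.1] NOT true = false
[1.1.1.3.2] true AND false = false
[1.1.1.3] false AND false = false
[1.1.1.4.1.3] false AND false = false
[1.1.1.4.1] true OR false OR false = true
[1.1.1.4] NOT true = false
[1.1.1] true OR true OR false OR false = true
[1.1] NOT true = false
[1] NOT false = true
[2] true → false = false
[root] true AND false = false
Overall: false → refused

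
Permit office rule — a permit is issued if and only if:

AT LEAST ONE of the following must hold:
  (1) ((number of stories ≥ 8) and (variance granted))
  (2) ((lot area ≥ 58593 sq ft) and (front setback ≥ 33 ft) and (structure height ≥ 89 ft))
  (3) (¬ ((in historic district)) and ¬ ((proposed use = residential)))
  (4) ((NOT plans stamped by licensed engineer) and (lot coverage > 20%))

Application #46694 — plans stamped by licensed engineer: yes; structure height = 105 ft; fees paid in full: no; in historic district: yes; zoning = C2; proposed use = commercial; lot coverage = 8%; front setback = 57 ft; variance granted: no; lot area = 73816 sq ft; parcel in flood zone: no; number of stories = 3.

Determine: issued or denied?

Atomic conditions:
  number of stories ≥ 8: 3 ≥ 8 is false
  variance granted: no → false
  lot area ≥ 58593 sq ft: 73816 ≥ 58593 is true
  front setback ≥ 33 ft: 57 ≥ 33 is true
  structure height ≥ 89 ft: 105 ≥ 89 is true
  in historic district: yes → true
  proposed use = residential: commercial == residential is false
  NOT plans stamped by licensed engineer: yes → false
  lot coverage > 20%: 8 > 20 is false
Combine:
[1] false AND false = false
[2] true AND true AND true = true
[3.1] NOT true = false
[3.2] NOT false = true
[3] false AND true = false
[4] false AND false = false
[root] false OR true OR false OR false = true
Overall: true → issued

Issued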